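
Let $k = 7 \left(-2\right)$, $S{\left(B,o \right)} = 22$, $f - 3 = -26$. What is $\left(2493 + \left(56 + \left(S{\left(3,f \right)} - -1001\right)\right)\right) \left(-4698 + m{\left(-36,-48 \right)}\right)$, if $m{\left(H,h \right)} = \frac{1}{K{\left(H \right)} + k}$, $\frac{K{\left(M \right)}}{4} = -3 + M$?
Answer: $- \frac{1426408546}{85} \approx -1.6781 \cdot 10^{7}$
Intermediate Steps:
$f = -23$ ($f = 3 - 26 = -23$)
$K{\left(M \right)} = -12 + 4 M$ ($K{\left(M \right)} = 4 \left(-3 + M\right) = -12 + 4 M$)
$k = -14$
$m{\left(H,h \right)} = \frac{1}{-26 + 4 H}$ ($m{\left(H,h \right)} = \frac{1}{\left(-12 + 4 H\right) - 14} = \frac{1}{-26 + 4 H}$)
$\left(2493 + \left(56 + \left(S{\left(3,f \right)} - -1001\right)\right)\right) \left(-4698 + m{\left(-36,-48 \right)}\right) = \left(2493 + \left(56 + \left(22 - -1001\right)\right)\right) \left(-4698 + \frac{1}{2 \left(-13 + 2 \left(-36\right)\right)}\right) = \left(2493 + \left(56 + \left(22 + 1001\right)\right)\right) \left(-4698 + \frac{1}{2 \left(-13 - 72\right)}\right) = \left(2493 + \left(56 + 1023\right)\right) \left(-4698 + \frac{1}{2 \left(-85\right)}\right) = \left(2493 + 1079\right) \left(-4698 + \frac{1}{2} \left(- \frac{1}{85}\right)\right) = 3572 \left(-4698 - \frac{1}{170}\right) = 3572 \left(- \frac{798661}{170}\right) = - \frac{1426408546}{85}$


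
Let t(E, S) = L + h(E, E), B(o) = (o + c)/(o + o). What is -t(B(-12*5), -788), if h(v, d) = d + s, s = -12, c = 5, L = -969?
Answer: 23533/24 ≈ 980.54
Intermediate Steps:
h(v, d) = -12 + d (h(v, d) = d - 12 = -12 + d)
B(o) = (5 + o)/(2*o) (B(o) = (o + 5)/(o + o) = (5 + o)/((2*o)) = (5 + o)*(1/(2*o)) = (5 + o)/(2*o))
t(E, S) = -981 + E (t(E, S) = -969 + (-12 + E) = -981 + E)
-t(B(-12*5), -788) = -(-981 + (5 - 12*5)/(2*((-12*5)))) = -(-981 + (1/2)*(5 - 60)/(-60)) = -(-981 + (1/2)*(-1/60)*(-55)) = -(-981 + 11/24) = -1*(-23533/24) = 23533/24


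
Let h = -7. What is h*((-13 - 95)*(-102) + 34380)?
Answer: -317772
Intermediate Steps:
h*((-13 - 95)*(-102) + 34380) = -7*((-13 - 95)*(-102) + 34380) = -7*(-108*(-102) + 34380) = -7*(11016 + 34380) = -7*45396 = -317772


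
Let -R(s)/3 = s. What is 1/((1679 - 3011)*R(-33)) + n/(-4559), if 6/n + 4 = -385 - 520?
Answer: -372547/60719807412 ≈ -6.1355e-6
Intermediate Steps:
R(s) = -3*s
n = -2/303 (n = 6/(-4 + (-385 - 520)) = 6/(-4 - 905) = 6/(-909) = 6*(-1/909) = -2/303 ≈ -0.0066007)
1/((1679 - 3011)*R(-33)) + n/(-4559) = 1/((1679 - 3011)*((-3*(-33)))) - 2/303/(-4559) = 1/(-1332*99) - 2/303*(-1/4559) = -1/1332*1/99 + 2/1381377 = -1/131868 + 2/1381377 = -372547/60719807412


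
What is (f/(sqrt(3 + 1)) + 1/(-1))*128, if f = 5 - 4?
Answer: -64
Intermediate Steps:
f = 1
(f/(sqrt(3 + 1)) + 1/(-1))*128 = (1/sqrt(3 + 1) + 1/(-1))*128 = (1/sqrt(4) + 1*(-1))*128 = (1/2 - 1)*128 = -1/2*128 = -64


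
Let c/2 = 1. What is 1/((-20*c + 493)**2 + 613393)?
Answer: 1/818602 ≈ 1.2216e-6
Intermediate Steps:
c = 2 (c = 2*1 = 2)
1/((-20*c + 493)**2 + 613393) = 1/((-20*2 + 493)**2 + 613393) = 1/((-40 + 493)**2 + 613393) = 1/(453**2 + 613393) = 1/(205209 + 613393) = 1/818602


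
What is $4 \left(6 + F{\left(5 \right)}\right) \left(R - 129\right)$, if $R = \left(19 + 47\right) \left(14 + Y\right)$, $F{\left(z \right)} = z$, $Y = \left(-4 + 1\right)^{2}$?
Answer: $61116$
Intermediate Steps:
$Y = 9$ ($Y = \left(-3\right)^{2} = 9$)
$R = 1518$ ($R = \left(19 + 47\right) \left(14 + 9\right) = 66 \cdot 23 = 1518$)
$4 \left(6 + F{\left(5 \right)}\right) \left(R - 129\right) = 4 \left(6 + 5\right) \left(1518 - 129\right) = 4 \cdot 11 \cdot 1389 = 44 \cdot 1389 = 61116$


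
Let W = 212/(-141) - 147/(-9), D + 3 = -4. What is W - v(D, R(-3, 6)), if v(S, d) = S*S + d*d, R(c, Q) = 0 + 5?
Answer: -2781/47 ≈ -59.170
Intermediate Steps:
R(c, Q) = 5
D = -7 (D = -3 - 4 = -7)
W = 697/47 (W = 212*(-1/141) - 147*(-1/9) = -212/141 + 49/3 = 697/47 ≈ 14.830)
v(S, d) = S**2 + d**2
W - v(D, R(-3, 6)) = 697/47 - ((-7)**2 + 5**2) = 697/47 - (49 + 25) = 697/47 - 1*74 = 697/47 - 74 = -2781/47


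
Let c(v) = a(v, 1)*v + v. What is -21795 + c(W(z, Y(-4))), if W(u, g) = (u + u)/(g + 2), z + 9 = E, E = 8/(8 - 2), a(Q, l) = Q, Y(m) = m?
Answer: -195557/9 ≈ -21729.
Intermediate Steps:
E = 4/3 (E = 8/6 = 8*(⅙) = 4/3 ≈ 1.3333)
z = -23/3 (z = -9 + 4/3 = -23/3 ≈ -7.6667)
W(u, g) = 2*u/(2 + g) (W(u, g) = (2*u)/(2 + g) = 2*u/(2 + g))
c(v) = v + v² (c(v) = v*v + v = v² + v = v + v²)
-21795 + c(W(z, Y(-4))) = -21795 + (2*(-23/3)/(2 - 4))*(1 + 2*(-23/3)/(2 - 4)) = -21795 + (2*(-23/3)/(-2))*(1 + 2*(-23/3)/(-2)) = -21795 + (2*(-23/3)*(-½))*(1 + 2*(-23/3)*(-½)) = -21795 + 23*(1 + 23/3)/3 = -21795 + (23/3)*(26/3) = -21795 + 598/9 = -195557/9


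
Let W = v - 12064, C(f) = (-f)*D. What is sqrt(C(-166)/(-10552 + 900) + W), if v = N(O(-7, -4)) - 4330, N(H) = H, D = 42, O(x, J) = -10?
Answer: I*sqrt(95517627735)/2413 ≈ 128.08*I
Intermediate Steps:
C(f) = -42*f (C(f) = -f*42 = -42*f)
v = -4340 (v = -10 - 4330 = -4340)
W = -16404 (W = -4340 - 12064 = -16404)
sqrt(C(-166)/(-10552 + 900) + W) = sqrt((-42*(-166))/(-10552 + 900) - 16404) = sqrt(6972/(-9652) - 16404) = sqrt(6972*(-1/9652) - 16404) = sqrt(-1743/2413 - 16404) = sqrt(-39584595/2413) = I*sqrt(95517627735)/2413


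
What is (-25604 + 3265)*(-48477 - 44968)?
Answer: 2087467855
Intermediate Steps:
(-25604 + 3265)*(-48477 - 44968) = -22339*(-93445) = 2087467855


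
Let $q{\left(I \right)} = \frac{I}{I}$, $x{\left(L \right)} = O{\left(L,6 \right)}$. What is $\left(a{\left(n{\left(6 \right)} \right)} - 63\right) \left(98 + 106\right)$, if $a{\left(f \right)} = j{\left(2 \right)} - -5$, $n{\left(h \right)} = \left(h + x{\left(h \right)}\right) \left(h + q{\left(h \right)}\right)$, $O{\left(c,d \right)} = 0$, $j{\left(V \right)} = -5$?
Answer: $-12852$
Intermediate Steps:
$x{\left(L \right)} = 0$
$q{\left(I \right)} = 1$
$n{\left(h \right)} = h \left(1 + h\right)$ ($n{\left(h \right)} = \left(h + 0\right) \left(h + 1\right) = h \left(1 + h\right)$)
$a{\left(f \right)} = 0$ ($a{\left(f \right)} = -5 - -5 = -5 + 5 = 0$)
$\left(a{\left(n{\left(6 \right)} \right)} - 63\right) \left(98 + 106\right) = \left(0 - 63\right) \left(98 + 106\right) = \left(-63\right) 204 = -12852$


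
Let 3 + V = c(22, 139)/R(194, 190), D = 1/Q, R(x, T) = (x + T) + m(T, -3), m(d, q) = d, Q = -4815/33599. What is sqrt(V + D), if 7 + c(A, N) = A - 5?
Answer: I*sqrt(2113478290385)/460635 ≈ 3.156*I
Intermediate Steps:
Q = -4815/33599 (Q = -4815*1/33599 = -4815/33599 ≈ -0.14331)
c(A, N) = -12 + A (c(A, N) = -7 + (A - 5) = -7 + (-5 + A) = -12 + A)
R(x, T) = x + 2*T (R(x, T) = (x + T) + T = (T + x) + T = x + 2*T)
D = -33599/4815 (D = 1/(-4815/33599) = -33599/4815 ≈ -6.9780)
V = -856/287 (V = -3 + (-12 + 22)/(194 + 2*190) = -3 + 10/(194 + 380) = -3 + 10/574 = -3 + 10*(1/574) = -3 + 5/287 = -856/287 ≈ -2.9826)
sqrt(V + D) = sqrt(-856/287 - 33599/4815) = sqrt(-13764553/1381905) = I*sqrt(2113478290385)/460635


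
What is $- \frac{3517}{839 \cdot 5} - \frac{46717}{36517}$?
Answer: $- \frac{324408104}{153188815} \approx -2.1177$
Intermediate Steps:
$- \frac{3517}{839 \cdot 5} - \frac{46717}{36517} = - \frac{3517}{4195} - \frac{46717}{36517} = - \frac{324408104}{153188815}$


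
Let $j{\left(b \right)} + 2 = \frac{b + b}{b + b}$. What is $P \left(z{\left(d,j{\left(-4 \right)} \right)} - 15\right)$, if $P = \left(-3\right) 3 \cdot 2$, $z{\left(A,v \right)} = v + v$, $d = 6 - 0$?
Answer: $306$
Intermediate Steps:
$d = 6$ ($d = 6 + 0 = 6$)
$j{\left(b \right)} = -1$ ($j{\left(b \right)} = -2 + \frac{b + b}{b + b} = -2 + \frac{2 b}{2 b} = -2 + 2 b \frac{1}{2 b} = -2 + 1 = -1$)
$z{\left(A,v \right)} = 2 v$
$P = -18$ ($P = \left(-9\right) 2 = -18$)
$P \left(z{\left(d,j{\left(-4 \right)} \right)} - 15\right) = - 18 \left(2 \left(-1\right) - 15\right) = - 18 \left(-2 - 15\right) = \left(-18\right) \left(-17\right) = 306$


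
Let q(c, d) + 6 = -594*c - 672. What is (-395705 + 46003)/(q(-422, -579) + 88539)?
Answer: -349702/338529 ≈ -1.0330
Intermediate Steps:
q(c, d) = -678 - 594*c (q(c, d) = -6 + (-594*c - 672) = -6 + (-672 - 594*c) = -678 - 594*c)
(-395705 + 46003)/(q(-422, -579) + 88539) = (-395705 + 46003)/((-678 - 594*(-422)) + 88539) = -349702/((-678 + 250668) + 88539) = -349702/(249990 + 88539) = -349702/338529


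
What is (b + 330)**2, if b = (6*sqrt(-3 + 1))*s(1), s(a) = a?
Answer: 108828 + 3960*I*sqrt(2) ≈ 1.0883e+5 + 5600.3*I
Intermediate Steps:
b = 6*I*sqrt(2) (b = (6*sqrt(-3 + 1))*1 = (6*sqrt(-2))*1 = (6*(I*sqrt(2)))*1 = (6*I*sqrt(2))*1 = 6*I*sqrt(2) ≈ 8.4853*I)
(b + 330)**2 = (6*I*sqrt(2) + 330)**2 = (330 + 6*I*sqrt(2))**2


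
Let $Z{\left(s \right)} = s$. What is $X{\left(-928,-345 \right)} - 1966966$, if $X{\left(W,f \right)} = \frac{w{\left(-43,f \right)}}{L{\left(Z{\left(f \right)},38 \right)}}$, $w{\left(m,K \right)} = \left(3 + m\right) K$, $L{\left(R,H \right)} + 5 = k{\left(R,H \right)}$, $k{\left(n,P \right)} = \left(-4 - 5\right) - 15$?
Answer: $- \frac{57055814}{29} \approx -1.9674 \cdot 10^{6}$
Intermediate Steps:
$k{\left(n,P \right)} = -24$ ($k{\left(n,P \right)} = -9 - 15 = -24$)
$L{\left(R,H \right)} = -29$ ($L{\left(R,H \right)} = -5 - 24 = -29$)
$w{\left(m,K \right)} = K \left(3 + m\right)$
$X{\left(W,f \right)} = \frac{40 f}{29}$ ($X{\left(W,f \right)} = \frac{f \left(3 - 43\right)}{-29} = f \left(-40\right) \left(- \frac{1}{29}\right) = - 40 f \left(- \frac{1}{29}\right) = \frac{40 f}{29}$)
$X{\left(-928,-345 \right)} - 1966966 = \frac{40}{29} \left(-345\right) - 1966966 = - \frac{13800}{29} - 1966966 = - \frac{57055814}{29}$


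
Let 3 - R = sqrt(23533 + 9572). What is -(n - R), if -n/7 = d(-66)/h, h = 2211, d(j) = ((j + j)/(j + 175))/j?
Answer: 723011/240999 - sqrt(33105) ≈ -178.95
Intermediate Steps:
d(j) = 2/(175 + j) (d(j) = ((2*j)/(175 + j))/j = (2*j/(175 + j))/j = 2/(175 + j))
R = 3 - sqrt(33105) (R = 3 - sqrt(23533 + 9572) = 3 - sqrt(33105) ≈ -178.95)
n = -14/240999 (n = -7*2/(175 - 66)/2211 = -7*2/109/2211 = -7*2*(1/109)/2211 = -14/(109*2211) = -7*2/240999 = -14/240999 ≈ -5.8092e-5)
-(n - R) = -(-14/240999 - (3 - sqrt(33105))) = -(-14/240999 + (-3 + sqrt(33105))) = -(-723011/240999 + sqrt(33105)) = 723011/240999 - sqrt(33105)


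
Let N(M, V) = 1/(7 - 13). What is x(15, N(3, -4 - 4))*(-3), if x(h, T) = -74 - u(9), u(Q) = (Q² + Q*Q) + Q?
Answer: 735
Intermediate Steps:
N(M, V) = -⅙ (N(M, V) = 1/(-6) = -⅙)
u(Q) = Q + 2*Q² (u(Q) = (Q² + Q²) + Q = 2*Q² + Q = Q + 2*Q²)
x(h, T) = -245 (x(h, T) = -74 - 9*(1 + 2*9) = -74 - 9*(1 + 18) = -74 - 9*19 = -74 - 1*171 = -74 - 171 = -245)
x(15, N(3, -4 - 4))*(-3) = -245*(-3) = 735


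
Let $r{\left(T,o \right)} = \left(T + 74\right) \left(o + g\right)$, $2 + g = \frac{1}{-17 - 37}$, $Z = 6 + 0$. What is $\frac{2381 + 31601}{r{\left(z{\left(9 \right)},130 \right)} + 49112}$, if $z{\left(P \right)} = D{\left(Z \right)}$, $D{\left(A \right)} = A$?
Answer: $\frac{458757}{801232} \approx 0.57256$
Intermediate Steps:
$Z = 6$
$g = - \frac{109}{54}$ ($g = -2 + \frac{1}{-17 - 37} = -2 + \frac{1}{-54} = -2 - \frac{1}{54} = - \frac{109}{54} \approx -2.0185$)
$z{\left(P \right)} = 6$
$r{\left(T,o \right)} = \left(74 + T\right) \left(- \frac{109}{54} + o\right)$ ($r{\left(T,o \right)} = \left(T + 74\right) \left(o - \frac{109}{54}\right) = \left(74 + T\right) \left(- \frac{109}{54} + o\right)$)
$\frac{2381 + 31601}{r{\left(z{\left(9 \right)},130 \right)} + 49112} = \frac{2381 + 31601}{\left(- \frac{4033}{27} + 74 \cdot 130 - \frac{109}{9} + 6 \cdot 130\right) + 49112} = \frac{33982}{\left(- \frac{4033}{27} + 9620 - \frac{109}{9} + 780\right) + 49112} = \frac{33982}{\frac{276440}{27} + 49112} = \frac{33982}{\frac{1602464}{27}} = 33982 \cdot \frac{27}{1602464} = \frac{458757}{801232}$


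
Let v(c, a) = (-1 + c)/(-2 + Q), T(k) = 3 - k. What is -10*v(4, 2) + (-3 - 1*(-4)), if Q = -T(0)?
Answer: 7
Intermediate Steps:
Q = -3 (Q = -(3 - 1*0) = -(3 + 0) = -1*3 = -3)
v(c, a) = 1/5 - c/5 (v(c, a) = (-1 + c)/(-2 - 3) = (-1 + c)/(-5) = (-1 + c)*(-1/5) = 1/5 - c/5)
-10*v(4, 2) + (-3 - 1*(-4)) = -10*(1/5 - 1/5*4) + (-3 - 1*(-4)) = -10*(1/5 - 4/5) + (-3 + 4) = -10*(-3/5) + 1 = 6 + 1 = 7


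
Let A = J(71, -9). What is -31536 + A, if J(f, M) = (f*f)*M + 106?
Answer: -76799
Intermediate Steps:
J(f, M) = 106 + M*f² (J(f, M) = f²*M + 106 = M*f² + 106 = 106 + M*f²)
A = -45263 (A = 106 - 9*71² = 106 - 9*5041 = 106 - 45369 = -45263)
-31536 + A = -31536 - 45263 = -76799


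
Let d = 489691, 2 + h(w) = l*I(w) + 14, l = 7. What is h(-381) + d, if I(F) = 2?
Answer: 489717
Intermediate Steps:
h(w) = 26 (h(w) = -2 + (7*2 + 14) = -2 + (14 + 14) = -2 + 28 = 26)
h(-381) + d = 26 + 489691 = 489717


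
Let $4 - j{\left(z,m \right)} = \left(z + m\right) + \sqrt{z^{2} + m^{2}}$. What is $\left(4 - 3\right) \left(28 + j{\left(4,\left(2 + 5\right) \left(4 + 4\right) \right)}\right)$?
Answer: $-28 - 4 \sqrt{197} \approx -84.143$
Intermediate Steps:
$j{\left(z,m \right)} = 4 - m - z - \sqrt{m^{2} + z^{2}}$ ($j{\left(z,m \right)} = 4 - \left(\left(z + m\right) + \sqrt{z^{2} + m^{2}}\right) = 4 - \left(\left(m + z\right) + \sqrt{m^{2} + z^{2}}\right) = 4 - \left(m + z + \sqrt{m^{2} + z^{2}}\right) = 4 - m - z - \sqrt{m^{2} + z^{2}}$)
$\left(4 - 3\right) \left(28 + j{\left(4,\left(2 + 5\right) \left(4 + 4\right) \right)}\right) = \left(4 - 3\right) \left(28 - \left(\sqrt{\left(\left(2 + 5\right) \left(4 + 4\right)\right)^{2} + 4^{2}} + \left(2 + 5\right) \left(4 + 4\right)\right)\right) = \left(4 - 3\right) \left(28 - \left(56 + \sqrt{\left(7 \cdot 8\right)^{2} + 16}\right)\right) = 1 \left(28 - \left(56 + \sqrt{56^{2} + 16}\right)\right) = 1 \left(28 - \left(56 + \sqrt{3136 + 16}\right)\right) = 1 \left(28 - \left(56 + \sqrt{3152}\right)\right) = 1 \left(28 - \left(56 + 4 \sqrt{197}\right)\right) = 1 \left(-28 - 4 \sqrt{197}\right) = -28 - 4 \sqrt{197}$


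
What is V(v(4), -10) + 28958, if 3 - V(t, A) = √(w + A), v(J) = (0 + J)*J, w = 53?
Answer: 28961 - √43 ≈ 28954.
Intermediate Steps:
v(J) = J² (v(J) = J*J = J²)
V(t, A) = 3 - √(53 + A)
V(v(4), -10) + 28958 = (3 - √(53 - 10)) + 28958 = (3 - √43) + 28958 = 28961 - √43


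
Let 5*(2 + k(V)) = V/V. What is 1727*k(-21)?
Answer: -15543/5 ≈ -3108.6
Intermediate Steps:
k(V) = -9/5 (k(V) = -2 + (V/V)/5 = -2 + (⅕)*1 = -2 + ⅕ = -9/5)
1727*k(-21) = 1727*(-9/5) = -15543/5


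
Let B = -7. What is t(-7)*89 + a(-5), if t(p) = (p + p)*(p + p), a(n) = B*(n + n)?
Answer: 17514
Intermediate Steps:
a(n) = -14*n (a(n) = -7*(n + n) = -14*n)
t(p) = 4*p² (t(p) = (2*p)*(2*p) = 4*p²)
t(-7)*89 + a(-5) = (4*(-7)²)*89 - 14*(-5) = (4*49)*89 + 70 = 196*89 + 70 = 17444 + 70 = 17514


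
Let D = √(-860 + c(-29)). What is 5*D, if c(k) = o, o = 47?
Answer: 5*I*√813 ≈ 142.57*I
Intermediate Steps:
c(k) = 47
D = I*√813 (D = √(-860 + 47) = √(-813) = I*√813 ≈ 28.513*I)
5*D = 5*(I*√813) = 5*I*√813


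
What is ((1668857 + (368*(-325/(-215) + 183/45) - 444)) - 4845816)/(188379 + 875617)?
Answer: -2048100871/686277420 ≈ -2.9844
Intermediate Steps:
((1668857 + (368*(-325/(-215) + 183/45) - 444)) - 4845816)/(188379 + 875617) = ((1668857 + (368*(-325*(-1/215) + 183*(1/45)) - 444)) - 4845816)/1063996 = ((1668857 + (368*(65/43 + 61/15) - 444)) - 4845816)*(1/1063996) = ((1668857 + (368*(3598/645) - 444)) - 4845816)*(1/1063996) = ((1668857 + (1324064/645 - 444)) - 4845816)*(1/1063996) = ((1668857 + 1037684/645) - 4845816)*(1/1063996) = (1077450449/645 - 4845816)*(1/1063996) = -2048100871/645*1/1063996 = -2048100871/686277420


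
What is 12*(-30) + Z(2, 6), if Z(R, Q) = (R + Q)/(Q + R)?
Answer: -359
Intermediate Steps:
Z(R, Q) = 1 (Z(R, Q) = (Q + R)/(Q + R) = 1)
12*(-30) + Z(2, 6) = 12*(-30) + 1 = -360 + 1 = -359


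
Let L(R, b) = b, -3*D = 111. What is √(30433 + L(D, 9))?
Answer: √30442 ≈ 174.48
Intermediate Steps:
D = -37 (D = -⅓*111 = -37)
√(30433 + L(D, 9)) = √(30433 + 9) = √30442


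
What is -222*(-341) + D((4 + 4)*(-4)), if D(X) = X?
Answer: 75670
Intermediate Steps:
-222*(-341) + D((4 + 4)*(-4)) = -222*(-341) + (4 + 4)*(-4) = 75702 + 8*(-4) = 75702 - 32 = 75670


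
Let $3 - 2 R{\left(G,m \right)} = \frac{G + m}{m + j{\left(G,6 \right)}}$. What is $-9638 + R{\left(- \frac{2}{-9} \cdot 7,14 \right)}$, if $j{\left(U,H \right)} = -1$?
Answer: $- \frac{2255081}{234} \approx -9637.1$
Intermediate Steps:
$R{\left(G,m \right)} = \frac{3}{2} - \frac{G + m}{2 \left(-1 + m\right)}$ ($R{\left(G,m \right)} = \frac{3}{2} - \frac{\left(G + m\right) \frac{1}{m - 1}}{2} = \frac{3}{2} - \frac{\left(G + m\right) \frac{1}{-1 + m}}{2} = \frac{3}{2} - \frac{\frac{1}{-1 + m} \left(G + m\right)}{2} = \frac{3}{2} - \frac{G + m}{2 \left(-1 + m\right)}$)
$-9638 + R{\left(- \frac{2}{-9} \cdot 7,14 \right)} = -9638 + \frac{-3 - - \frac{2}{-9} \cdot 7 + 2 \cdot 14}{2 \left(-1 + 14\right)} = -9638 + \frac{-3 - \left(-2\right) \left(- \frac{1}{9}\right) 7 + 28}{2 \cdot 13} = -9638 + \frac{1}{2} \cdot \frac{1}{13} \left(-3 - \frac{2}{9} \cdot 7 + 28\right) = -9638 + \frac{1}{2} \cdot \frac{1}{13} \left(-3 - \frac{14}{9} + 28\right) = -9638 + \frac{1}{2} \cdot \frac{1}{13} \cdot \frac{211}{9} = -9638 + \frac{211}{234} = - \frac{2255081}{234}$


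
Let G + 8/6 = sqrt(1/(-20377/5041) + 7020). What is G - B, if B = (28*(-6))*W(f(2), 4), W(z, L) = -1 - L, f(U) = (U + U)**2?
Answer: -2524/3 + sqrt(578210003)/287 ≈ -757.55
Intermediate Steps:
f(U) = 4*U**2 (f(U) = (2*U)**2 = 4*U**2)
G = -4/3 + sqrt(578210003)/287 (G = -4/3 + sqrt(1/(-20377/5041) + 7020) = -4/3 + sqrt(1/(-20377*1/5041) + 7020) = -4/3 + sqrt(1/(-287/71) + 7020) = -4/3 + sqrt(-71/287 + 7020) = -4/3 + sqrt(2014669/287) = -4/3 + sqrt(578210003)/287 ≈ 82.451)
B = 840 (B = (28*(-6))*(-1 - 1*4) = -168*(-1 - 4) = -168*(-5) = 840)
G - B = (-4/3 + sqrt(578210003)/287) - 1*840 = (-4/3 + sqrt(578210003)/287) - 840 = -2524/3 + sqrt(578210003)/287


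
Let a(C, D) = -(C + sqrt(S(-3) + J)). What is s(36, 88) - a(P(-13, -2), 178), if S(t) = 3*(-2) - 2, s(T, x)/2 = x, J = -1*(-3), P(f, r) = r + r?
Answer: 172 + I*sqrt(5) ≈ 172.0 + 2.2361*I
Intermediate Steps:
P(f, r) = 2*r
J = 3
s(T, x) = 2*x
S(t) = -8 (S(t) = -6 - 2 = -8)
a(C, D) = -C - I*sqrt(5) (a(C, D) = -(C + sqrt(-8 + 3)) = -(C + sqrt(-5)) = -(C + I*sqrt(5)) = -C - I*sqrt(5))
s(36, 88) - a(P(-13, -2), 178) = 2*88 - (-2*(-2) - I*sqrt(5)) = 176 - (-1*(-4) - I*sqrt(5)) = 176 - (4 - I*sqrt(5)) = 176 + (-4 + I*sqrt(5)) = 172 + I*sqrt(5)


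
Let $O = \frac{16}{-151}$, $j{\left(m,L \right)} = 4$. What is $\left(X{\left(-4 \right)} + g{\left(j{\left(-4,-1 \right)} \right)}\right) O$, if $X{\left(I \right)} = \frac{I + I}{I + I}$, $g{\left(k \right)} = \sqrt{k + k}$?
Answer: $- \frac{16}{151} - \frac{32 \sqrt{2}}{151} \approx -0.40566$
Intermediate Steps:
$g{\left(k \right)} = \sqrt{2} \sqrt{k}$ ($g{\left(k \right)} = \sqrt{2 k} = \sqrt{2} \sqrt{k}$)
$X{\left(I \right)} = 1$ ($X{\left(I \right)} = \frac{2 I}{2 I} = 2 I \frac{1}{2 I} = 1$)
$O = - \frac{16}{151}$ ($O = 16 \left(- \frac{1}{151}\right) = - \frac{16}{151} \approx -0.10596$)
$\left(X{\left(-4 \right)} + g{\left(j{\left(-4,-1 \right)} \right)}\right) O = \left(1 + \sqrt{2} \sqrt{4}\right) \left(- \frac{16}{151}\right) = \left(1 + \sqrt{2} \cdot 2\right) \left(- \frac{16}{151}\right) = \left(1 + 2 \sqrt{2}\right) \left(- \frac{16}{151}\right) = - \frac{16}{151} - \frac{32 \sqrt{2}}{151}$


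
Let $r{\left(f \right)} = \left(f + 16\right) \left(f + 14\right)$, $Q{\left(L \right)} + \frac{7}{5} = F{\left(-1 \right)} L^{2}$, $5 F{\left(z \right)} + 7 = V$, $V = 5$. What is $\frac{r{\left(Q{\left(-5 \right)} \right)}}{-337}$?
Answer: $- \frac{299}{8425} \approx -0.03549$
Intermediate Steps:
$F{\left(z \right)} = - \frac{2}{5}$ ($F{\left(z \right)} = - \frac{7}{5} + \frac{1}{5} \cdot 5 = - \frac{7}{5} + 1 = - \frac{2}{5}$)
$Q{\left(L \right)} = - \frac{7}{5} - \frac{2 L^{2}}{5}$
$r{\left(f \right)} = \left(14 + f\right) \left(16 + f\right)$ ($r{\left(f \right)} = \left(16 + f\right) \left(14 + f\right) = \left(14 + f\right) \left(16 + f\right)$)
$\frac{r{\left(Q{\left(-5 \right)} \right)}}{-337} = \frac{224 + \left(- \frac{7}{5} - \frac{2 \left(-5\right)^{2}}{5}\right)^{2} + 30 \left(- \frac{7}{5} - \frac{2 \left(-5\right)^{2}}{5}\right)}{-337} = \left(224 + \left(- \frac{7}{5} - 10\right)^{2} + 30 \left(- \frac{7}{5} - 10\right)\right) \left(- \frac{1}{337}\right) = \left(224 + \left(- \frac{57}{5}\right)^{2} + 30 \left(- \frac{57}{5}\right)\right) \left(- \frac{1}{337}\right) = \left(224 + \frac{3249}{25} - 342\right) \left(- \frac{1}{337}\right) = \frac{299}{25} \left(- \frac{1}{337}\right) = - \frac{299}{8425}$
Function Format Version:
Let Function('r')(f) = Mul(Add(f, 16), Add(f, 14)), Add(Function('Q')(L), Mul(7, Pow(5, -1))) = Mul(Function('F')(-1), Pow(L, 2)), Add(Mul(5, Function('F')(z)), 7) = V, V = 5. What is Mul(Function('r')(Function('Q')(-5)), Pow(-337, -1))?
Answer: Rational(-299, 8425) ≈ -0.035490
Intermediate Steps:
Function('F')(z) = Rational(-2, 5) (Function('F')(z) = Add(Rational(-7, 5), Mul(Rational(1, 5), 5)) = Add(Rational(-7, 5), 1) = Rational(-2, 5))
Function('Q')(L) = Add(Rational(-7, 5), Mul(Rational(-2, 5), Pow(L, 2)))
Function('r')(f) = Mul(Add(14, f), Add(16, f)) (Function('r')(f) = Mul(Add(16, f), Add(14, f)) = Mul(Add(14, f), Add(16, f)))
Mul(Function('r')(Function('Q')(-5)), Pow(-337, -1)) = Mul(Add(224, Pow(Add(Rational(-7, 5), Mul(Rational(-2, 5), Pow(-5, 2))), 2), Mul(30, Add(Rational(-7, 5), Mul(Rational(-2, 5), Pow(-5, 2))))), Pow(-337, -1)) = Mul(Add(224, Pow(Add(Rational(-7, 5), Mul(Rational(-2, 5), 25)), 2), Mul(30, Add(Rational(-7, 5), Mul(Rational(-2, 5), 25)))), Rational(-1, 337)) = Mul(Add(224, Pow(Add(Rational(-7, 5), -10), 2), Mul(30, Add(Rational(-7, 5), -10))), Rational(-1, 337)) = Mul(Add(224, Pow(Rational(-57, 5), 2), Mul(30, Rational(-57, 5))), Rational(-1, 337)) = Mul(Add(224, Rational(3249, 25), -342), Rational(-1, 337)) = Mul(Rational(299, 25), Rational(-1, 337)) = Rational(-299, 8425)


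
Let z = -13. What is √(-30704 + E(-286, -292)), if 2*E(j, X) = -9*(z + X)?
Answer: I*√117326/2 ≈ 171.26*I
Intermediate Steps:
E(j, X) = 117/2 - 9*X/2 (E(j, X) = (-9*(-13 + X))/2 = (117 - 9*X)/2 = 117/2 - 9*X/2)
√(-30704 + E(-286, -292)) = √(-30704 + (117/2 - 9/2*(-292))) = √(-30704 + (117/2 + 1314)) = √(-30704 + 2745/2) = √(-58663/2) = I*√117326/2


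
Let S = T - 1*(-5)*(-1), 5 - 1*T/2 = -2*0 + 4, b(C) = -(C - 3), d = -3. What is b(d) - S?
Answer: 9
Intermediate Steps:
b(C) = 3 - C (b(C) = -(-3 + C) = 3 - C)
T = 2 (T = 10 - 2*(-2*0 + 4) = 10 - 2*(0 + 4) = 10 - 2*4 = 10 - 8 = 2)
S = -3 (S = 2 - 1*(-5)*(-1) = 2 + 5*(-1) = 2 - 5 = -3)
b(d) - S = (3 - 1*(-3)) - 1*(-3) = (3 + 3) + 3 = 6 + 3 = 9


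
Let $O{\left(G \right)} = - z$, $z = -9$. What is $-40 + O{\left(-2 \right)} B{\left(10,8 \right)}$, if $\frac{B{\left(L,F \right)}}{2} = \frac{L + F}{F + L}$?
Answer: $-22$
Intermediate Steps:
$B{\left(L,F \right)} = 2$ ($B{\left(L,F \right)} = 2 \frac{L + F}{F + L} = 2 \frac{F + L}{F + L} = 2 \cdot 1 = 2$)
$O{\left(G \right)} = 9$ ($O{\left(G \right)} = \left(-1\right) \left(-9\right) = 9$)
$-40 + O{\left(-2 \right)} B{\left(10,8 \right)} = -40 + 9 \cdot 2 = -40 + 18 = -22$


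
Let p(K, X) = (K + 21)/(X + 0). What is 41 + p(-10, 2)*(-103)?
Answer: -1051/2 ≈ -525.50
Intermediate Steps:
p(K, X) = (21 + K)/X
41 + p(-10, 2)*(-103) = 41 + ((21 - 10)/2)*(-103) = 41 + ((1/2)*11)*(-103) = 41 + (11/2)*(-103) = 41 - 1133/2 = -1051/2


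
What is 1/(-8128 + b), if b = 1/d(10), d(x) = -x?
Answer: -10/81281 ≈ -0.00012303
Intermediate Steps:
b = -⅒ (b = 1/(-1*10) = 1/(-10) = -⅒ ≈ -0.10000)
1/(-8128 + b) = 1/(-8128 - ⅒) = 1/(-81281/10) = -10/81281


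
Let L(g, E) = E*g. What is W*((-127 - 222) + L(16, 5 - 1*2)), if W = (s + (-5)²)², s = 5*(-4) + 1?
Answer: -10836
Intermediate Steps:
s = -19 (s = -20 + 1 = -19)
W = 36 (W = (-19 + (-5)²)² = (-19 + 25)² = 6² = 36)
W*((-127 - 222) + L(16, 5 - 1*2)) = 36*((-127 - 222) + (5 - 1*2)*16) = 36*(-349 + (5 - 2)*16) = 36*(-349 + 3*16) = 36*(-349 + 48) = 36*(-301) = -10836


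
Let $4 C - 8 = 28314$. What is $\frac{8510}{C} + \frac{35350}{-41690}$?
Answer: $\frac{20897245}{59037209} \approx 0.35397$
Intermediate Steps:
$C = \frac{14161}{2}$ ($C = 2 + \frac{1}{4} \cdot 28314 = 2 + \frac{14157}{2} = \frac{14161}{2} \approx 7080.5$)
$\frac{8510}{C} + \frac{35350}{-41690} = \frac{8510}{\frac{14161}{2}} + \frac{35350}{-41690} = 8510 \cdot \frac{2}{14161} + 35350 \left(- \frac{1}{41690}\right) = \frac{17020}{14161} - \frac{3535}{4169} = \frac{20897245}{59037209}$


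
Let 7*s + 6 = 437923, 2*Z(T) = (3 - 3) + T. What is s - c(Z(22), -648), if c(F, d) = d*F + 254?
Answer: 486035/7 ≈ 69434.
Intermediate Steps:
Z(T) = T/2 (Z(T) = ((3 - 3) + T)/2 = (0 + T)/2 = T/2)
c(F, d) = 254 + F*d (c(F, d) = F*d + 254 = 254 + F*d)
s = 437917/7 (s = -6/7 + (1/7)*437923 = -6/7 + 437923/7 = 437917/7 ≈ 62560.)
s - c(Z(22), -648) = 437917/7 - (254 + ((1/2)*22)*(-648)) = 437917/7 - (254 + 11*(-648)) = 437917/7 - (254 - 7128) = 437917/7 - 1*(-6874) = 437917/7 + 6874 = 486035/7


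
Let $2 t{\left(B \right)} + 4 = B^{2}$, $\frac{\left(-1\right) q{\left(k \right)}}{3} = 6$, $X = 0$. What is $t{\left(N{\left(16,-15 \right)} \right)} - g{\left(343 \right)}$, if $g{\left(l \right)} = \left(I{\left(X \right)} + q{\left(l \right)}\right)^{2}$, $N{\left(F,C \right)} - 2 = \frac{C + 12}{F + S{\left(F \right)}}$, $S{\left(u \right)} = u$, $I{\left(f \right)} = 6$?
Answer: $- \frac{295287}{2048} \approx -144.18$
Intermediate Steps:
$q{\left(k \right)} = -18$ ($q{\left(k \right)} = \left(-3\right) 6 = -18$)
$N{\left(F,C \right)} = 2 + \frac{12 + C}{2 F}$ ($N{\left(F,C \right)} = 2 + \frac{C + 12}{F + F} = 2 + \frac{12 + C}{2 F}$)
$g{\left(l \right)} = 144$ ($g{\left(l \right)} = \left(6 - 18\right)^{2} = \left(-12\right)^{2} = 144$)
$t{\left(B \right)} = -2 + \frac{B^{2}}{2}$
$t{\left(N{\left(16,-15 \right)} \right)} - g{\left(343 \right)} = \left(-2 + \frac{\left(\frac{12 - 15 + 4 \cdot 16}{2 \cdot 16}\right)^{2}}{2}\right) - 144 = \left(-2 + \frac{\left(\frac{1}{2} \cdot \frac{1}{16} \left(12 - 15 + 64\right)\right)^{2}}{2}\right) - 144 = \left(-2 + \frac{\left(\frac{1}{2} \cdot \frac{1}{16} \cdot 61\right)^{2}}{2}\right) - 144 = \left(-2 + \frac{\left(\frac{61}{32}\right)^{2}}{2}\right) - 144 = \left(-2 + \frac{1}{2} \cdot \frac{3721}{1024}\right) - 144 = \left(-2 + \frac{3721}{2048}\right) - 144 = - \frac{375}{2048} - 144 = - \frac{295287}{2048}$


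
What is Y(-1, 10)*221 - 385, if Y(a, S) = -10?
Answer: -2595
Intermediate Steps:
Y(-1, 10)*221 - 385 = -10*221 - 385 = -2210 - 385 = -2595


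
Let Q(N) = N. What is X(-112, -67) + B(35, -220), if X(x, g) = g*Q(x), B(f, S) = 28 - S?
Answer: 7752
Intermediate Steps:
X(x, g) = g*x
X(-112, -67) + B(35, -220) = -67*(-112) + (28 - 1*(-220)) = 7504 + (28 + 220) = 7504 + 248 = 7752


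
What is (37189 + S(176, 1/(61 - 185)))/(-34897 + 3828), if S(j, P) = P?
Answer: -4611435/3852556 ≈ -1.1970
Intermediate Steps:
(37189 + S(176, 1/(61 - 185)))/(-34897 + 3828) = (37189 + 1/(61 - 185))/(-34897 + 3828) = (37189 + 1/(-124))/(-31069) = (37189 - 1/124)*(-1/31069) = (4611435/124)*(-1/31069) = -4611435/3852556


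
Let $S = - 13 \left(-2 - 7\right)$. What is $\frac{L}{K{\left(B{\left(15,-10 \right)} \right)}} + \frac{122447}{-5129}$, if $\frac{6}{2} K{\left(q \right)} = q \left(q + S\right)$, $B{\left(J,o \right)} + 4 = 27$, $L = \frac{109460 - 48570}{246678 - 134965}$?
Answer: $- \frac{191500830413}{8021663678} \approx -23.873$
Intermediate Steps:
$S = 117$ ($S = \left(-13\right) \left(-9\right) = 117$)
$L = \frac{60890}{111713} \approx 0.54506$
$B{\left(J,o \right)} = 23$ ($B{\left(J,o \right)} = -4 + 27 = 23$)
$K{\left(q \right)} = \frac{q \left(117 + q\right)}{3}$ ($K{\left(q \right)} = \frac{q \left(q + 117\right)}{3} = \frac{q \left(117 + q\right)}{3}$)
$\frac{L}{K{\left(B{\left(15,-10 \right)} \right)}} + \frac{122447}{-5129} = \frac{60890}{111713 \cdot \frac{1}{3} \cdot 23 \left(117 + 23\right)} + \frac{122447}{-5129} = \frac{60890}{111713 \cdot \frac{1}{3} \cdot 23 \cdot 140} + 122447 \left(- \frac{1}{5129}\right) = \frac{60890}{111713 \cdot \frac{3220}{3}} - \frac{122447}{5129} = \frac{60890}{111713} \cdot \frac{3}{3220} - \frac{122447}{5129} = \frac{18267}{35971586} - \frac{122447}{5129} = - \frac{191500830413}{8021663678}$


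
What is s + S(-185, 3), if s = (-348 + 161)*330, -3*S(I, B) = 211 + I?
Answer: -185156/3 ≈ -61719.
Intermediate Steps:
S(I, B) = -211/3 - I/3 (S(I, B) = -(211 + I)/3 = -211/3 - I/3)
s = -61710 (s = -187*330 = -61710)
s + S(-185, 3) = -61710 + (-211/3 - ⅓*(-185)) = -61710 + (-211/3 + 185/3) = -61710 - 26/3 = -185156/3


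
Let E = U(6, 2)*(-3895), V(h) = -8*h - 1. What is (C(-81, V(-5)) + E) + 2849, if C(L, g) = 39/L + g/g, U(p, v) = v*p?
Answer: -1185043/27 ≈ -43891.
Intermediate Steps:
V(h) = -1 - 8*h
U(p, v) = p*v
C(L, g) = 1 + 39/L (C(L, g) = 39/L + 1 = 1 + 39/L)
E = -46740 (E = (6*2)*(-3895) = 12*(-3895) = -46740)
(C(-81, V(-5)) + E) + 2849 = ((39 - 81)/(-81) - 46740) + 2849 = (-1/81*(-42) - 46740) + 2849 = (14/27 - 46740) + 2849 = -1261966/27 + 2849 = -1185043/27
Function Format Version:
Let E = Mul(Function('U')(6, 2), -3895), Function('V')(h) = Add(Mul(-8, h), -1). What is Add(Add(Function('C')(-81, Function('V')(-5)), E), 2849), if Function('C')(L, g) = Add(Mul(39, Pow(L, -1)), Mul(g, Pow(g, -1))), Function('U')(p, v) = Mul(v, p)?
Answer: Rational(-1185043, 27) ≈ -43891.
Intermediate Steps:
Function('V')(h) = Add(-1, Mul(-8, h))
Function('U')(p, v) = Mul(p, v)
Function('C')(L, g) = Add(1, Mul(39, Pow(L, -1))) (Function('C')(L, g) = Add(Mul(39, Pow(L, -1)), 1) = Add(1, Mul(39, Pow(L, -1))))
E = -46740 (E = Mul(Mul(6, 2), -3895) = Mul(12, -3895) = -46740)
Add(Add(Function('C')(-81, Function('V')(-5)), E), 2849) = Add(Add(Mul(Pow(-81, -1), Add(39, -81)), -46740), 2849) = Add(Add(Mul(Rational(-1, 81), -42), -46740), 2849) = Add(Add(Rational(14, 27), -46740), 2849) = Add(Rational(-1261966, 27), 2849) = Rational(-1185043, 27)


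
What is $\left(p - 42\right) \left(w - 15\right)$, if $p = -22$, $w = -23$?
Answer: $2432$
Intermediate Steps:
$\left(p - 42\right) \left(w - 15\right) = \left(-22 - 42\right) \left(-23 - 15\right) = \left(-64\right) \left(-38\right) = 2432$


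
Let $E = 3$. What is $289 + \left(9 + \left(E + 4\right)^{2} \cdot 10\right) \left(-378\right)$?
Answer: $-188333$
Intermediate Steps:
$289 + \left(9 + \left(E + 4\right)^{2} \cdot 10\right) \left(-378\right) = 289 + \left(9 + \left(3 + 4\right)^{2} \cdot 10\right) \left(-378\right) = 289 + \left(9 + 7^{2} \cdot 10\right) \left(-378\right) = 289 + \left(9 + 49 \cdot 10\right) \left(-378\right) = 289 + \left(9 + 490\right) \left(-378\right) = 289 + 499 \left(-378\right) = 289 - 188622 = -188333$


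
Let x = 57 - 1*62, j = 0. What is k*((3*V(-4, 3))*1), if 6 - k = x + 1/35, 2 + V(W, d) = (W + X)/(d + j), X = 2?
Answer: -3072/35 ≈ -87.771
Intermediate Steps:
V(W, d) = -2 + (2 + W)/d (V(W, d) = -2 + (W + 2)/(d + 0) = -2 + (2 + W)/d)
x = -5 (x = 57 - 62 = -5)
k = 384/35 (k = 6 - (-5 + 1/35) = 6 - 1*(-174/35) = 6 + 174/35 = 384/35 ≈ 10.971)
k*((3*V(-4, 3))*1) = 384*((3*((2 - 4 - 2*3)/3))*1)/35 = 384*((3*((2 - 4 - 6)/3))*1)/35 = 384*((3*((⅓)*(-8)))*1)/35 = 384*((3*(-8/3))*1)/35 = 384*(-8*1)/35 = (384/35)*(-8) = -3072/35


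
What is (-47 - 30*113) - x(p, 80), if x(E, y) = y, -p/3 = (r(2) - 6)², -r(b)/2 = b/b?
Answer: -3517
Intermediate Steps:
r(b) = -2 (r(b) = -2*b/b = -2*1 = -2)
p = -192 (p = -3*(-2 - 6)² = -3*(-8)² = -3*64 = -192)
(-47 - 30*113) - x(p, 80) = (-47 - 30*113) - 1*80 = (-47 - 3390) - 80 = -3437 - 80 = -3517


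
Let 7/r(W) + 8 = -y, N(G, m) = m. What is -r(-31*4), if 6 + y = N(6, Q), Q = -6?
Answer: -7/4 ≈ -1.7500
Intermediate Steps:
y = -12 (y = -6 - 6 = -12)
r(W) = 7/4 (r(W) = 7/(-8 - 1*(-12)) = 7/(-8 + 12) = 7/4)
-r(-31*4) = -1*7/4 = -7/4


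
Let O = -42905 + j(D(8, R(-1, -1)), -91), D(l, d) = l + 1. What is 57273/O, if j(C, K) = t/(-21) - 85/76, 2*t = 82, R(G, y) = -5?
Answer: -91407708/68481281 ≈ -1.3348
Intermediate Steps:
D(l, d) = 1 + l
t = 41 (t = (1/2)*82 = 41)
j(C, K) = -4901/1596 (j(C, K) = 41/(-21) - 85/76 = 41*(-1/21) - 85*1/76 = -41/21 - 85/76 = -4901/1596)
O = -68481281/1596 (O = -42905 - 4901/1596 = -68481281/1596 ≈ -42908.)
57273/O = 57273/(-68481281/1596) = 57273*(-1596/68481281) = -91407708/68481281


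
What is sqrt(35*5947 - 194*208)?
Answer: sqrt(167793) ≈ 409.63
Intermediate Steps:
sqrt(35*5947 - 194*208) = sqrt(208145 - 40352) = sqrt(167793)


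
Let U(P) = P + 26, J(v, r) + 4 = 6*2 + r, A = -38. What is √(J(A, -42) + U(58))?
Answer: 5*√2 ≈ 7.0711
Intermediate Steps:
J(v, r) = 8 + r (J(v, r) = -4 + (6*2 + r) = -4 + (12 + r) = 8 + r)
U(P) = 26 + P
√(J(A, -42) + U(58)) = √((8 - 42) + (26 + 58)) = √(-34 + 84) = √50 = 5*√2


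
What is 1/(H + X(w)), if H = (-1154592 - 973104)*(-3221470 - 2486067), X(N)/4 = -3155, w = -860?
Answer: 1/12143903632132 ≈ 8.2346e-14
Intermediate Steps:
X(N) = -12620 (X(N) = 4*(-3155) = -12620)
H = 12143903644752 (H = -2127696*(-5707537) = 12143903644752)
1/(H + X(w)) = 1/(12143903644752 - 12620) = 1/12143903632132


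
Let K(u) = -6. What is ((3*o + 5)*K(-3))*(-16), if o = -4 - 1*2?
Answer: -1248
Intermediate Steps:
o = -6 (o = -4 - 2 = -6)
((3*o + 5)*K(-3))*(-16) = ((3*(-6) + 5)*(-6))*(-16) = ((-18 + 5)*(-6))*(-16) = -13*(-6)*(-16) = 78*(-16) = -1248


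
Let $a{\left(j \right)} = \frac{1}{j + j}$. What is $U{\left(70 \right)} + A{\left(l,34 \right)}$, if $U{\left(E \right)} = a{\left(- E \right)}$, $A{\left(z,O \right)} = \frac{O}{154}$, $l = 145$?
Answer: $\frac{47}{220} \approx 0.21364$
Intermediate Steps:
$a{\left(j \right)} = \frac{1}{2 j}$
$A{\left(z,O \right)} = \frac{O}{154}$ ($A{\left(z,O \right)} = O \frac{1}{154} = \frac{O}{154}$)
$U{\left(E \right)} = - \frac{1}{2 E}$ ($U{\left(E \right)} = \frac{1}{2 \left(- E\right)} = \frac{\left(-1\right) \frac{1}{E}}{2} = - \frac{1}{2 E}$)
$U{\left(70 \right)} + A{\left(l,34 \right)} = - \frac{1}{2 \cdot 70} + \frac{1}{154} \cdot 34 = \left(- \frac{1}{2}\right) \frac{1}{70} + \frac{17}{77} = - \frac{1}{140} + \frac{17}{77} = \frac{47}{220}$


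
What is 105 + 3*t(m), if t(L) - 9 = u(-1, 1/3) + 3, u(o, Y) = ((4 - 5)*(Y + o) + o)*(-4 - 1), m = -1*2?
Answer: 146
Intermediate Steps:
m = -2
u(o, Y) = 5*Y (u(o, Y) = (-(Y + o) + o)*(-5) = ((-Y - o) + o)*(-5) = -Y*(-5) = 5*Y)
t(L) = 41/3 (t(L) = 9 + (5/3 + 3) = 9 + 14/3 = 41/3)
105 + 3*t(m) = 105 + 3*(41/3) = 105 + 41 = 146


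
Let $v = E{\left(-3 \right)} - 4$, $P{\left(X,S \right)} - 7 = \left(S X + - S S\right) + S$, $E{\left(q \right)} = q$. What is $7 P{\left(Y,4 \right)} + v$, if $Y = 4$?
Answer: $70$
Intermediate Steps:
$P{\left(X,S \right)} = 7 + S - S^{2} + S X$ ($P{\left(X,S \right)} = 7 + \left(\left(S X + - S S\right) + S\right) = 7 - \left(S^{2} - S - S X\right) = 7 + \left(S - S^{2} + S X\right) = 7 + S - S^{2} + S X$)
$v = -7$ ($v = -3 - 4 = -7$)
$7 P{\left(Y,4 \right)} + v = 7 \left(7 + 4 - 4^{2} + 4 \cdot 4\right) - 7 = 7 \left(7 + 4 - 16 + 16\right) - 7 = 7 \cdot 11 - 7 = 77 - 7 = 70$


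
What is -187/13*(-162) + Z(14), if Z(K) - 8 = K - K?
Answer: 30398/13 ≈ 2338.3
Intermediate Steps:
Z(K) = 8 (Z(K) = 8 + (K - K) = 8 + 0 = 8)
-187/13*(-162) + Z(14) = -187/13*(-162) + 8 = 30294/13 + 8 = 30398/13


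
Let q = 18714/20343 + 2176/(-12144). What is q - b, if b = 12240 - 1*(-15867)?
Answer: -144656704927/5146779 ≈ -28106.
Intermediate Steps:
q = 3812426/5146779 (q = 18714*(1/20343) + 2176*(-1/12144) = 6238/6781 - 136/759 = 3812426/5146779 ≈ 0.74074)
b = 28107 (b = 12240 + 15867 = 28107)
q - b = 3812426/5146779 - 1*28107 = 3812426/5146779 - 28107 = -144656704927/5146779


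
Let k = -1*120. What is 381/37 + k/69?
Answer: 7283/851 ≈ 8.5582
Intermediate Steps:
k = -120
381/37 + k/69 = 381/37 - 120/69 = 381*(1/37) - 120*1/69 = 381/37 - 40/23 = 7283/851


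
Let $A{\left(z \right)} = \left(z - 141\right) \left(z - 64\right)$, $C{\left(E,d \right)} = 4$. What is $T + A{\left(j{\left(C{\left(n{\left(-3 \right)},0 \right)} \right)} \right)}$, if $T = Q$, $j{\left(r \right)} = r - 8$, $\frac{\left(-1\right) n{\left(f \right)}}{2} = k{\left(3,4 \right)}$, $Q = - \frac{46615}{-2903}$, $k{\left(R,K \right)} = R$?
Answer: $\frac{28670195}{2903} \approx 9876.1$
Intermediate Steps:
$Q = \frac{46615}{2903}$ ($Q = \left(-46615\right) \left(- \frac{1}{2903}\right) = \frac{46615}{2903} \approx 16.058$)
$n{\left(f \right)} = -6$ ($n{\left(f \right)} = \left(-2\right) 3 = -6$)
$j{\left(r \right)} = -8 + r$ ($j{\left(r \right)} = r - 8 = -8 + r$)
$A{\left(z \right)} = \left(-141 + z\right) \left(-64 + z\right)$
$T = \frac{46615}{2903} \approx 16.058$
$T + A{\left(j{\left(C{\left(n{\left(-3 \right)},0 \right)} \right)} \right)} = \frac{46615}{2903} + \left(9024 + \left(-8 + 4\right)^{2} - 205 \left(-8 + 4\right)\right) = \frac{46615}{2903} + \left(9024 + \left(-4\right)^{2} - -820\right) = \frac{46615}{2903} + \left(9024 + 16 + 820\right) = \frac{46615}{2903} + 9860 = \frac{28670195}{2903}$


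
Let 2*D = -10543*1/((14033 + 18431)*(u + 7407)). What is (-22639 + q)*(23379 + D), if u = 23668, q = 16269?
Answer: -30047512593188909/201763760 ≈ -1.4892e+8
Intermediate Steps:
D = -10543/2017637600 (D = (-10543*1/((14033 + 18431)*(23668 + 7407)))/2 = (-10543/(32464*31075))/2 = (-10543/1008818800)/2 = (-10543*1/1008818800)/2 = (½)*(-10543/1008818800) = -10543/2017637600 ≈ -5.2254e-6)
(-22639 + q)*(23379 + D) = (-22639 + 16269)*(23379 - 10543/2017637600) = -6370*47170349439857/2017637600 = -30047512593188909/201763760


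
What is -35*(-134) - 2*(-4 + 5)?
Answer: 4688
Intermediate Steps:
-35*(-134) - 2*(-4 + 5) = 4690 - 2*1 = 4690 - 2 = 4688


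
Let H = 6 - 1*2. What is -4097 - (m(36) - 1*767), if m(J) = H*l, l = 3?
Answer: -3342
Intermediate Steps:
H = 4 (H = 6 - 2 = 4)
m(J) = 12 (m(J) = 4*3 = 12)
-4097 - (m(36) - 1*767) = -4097 - (12 - 1*767) = -4097 - (12 - 767) = -4097 - 1*(-755) = -4097 + 755 = -3342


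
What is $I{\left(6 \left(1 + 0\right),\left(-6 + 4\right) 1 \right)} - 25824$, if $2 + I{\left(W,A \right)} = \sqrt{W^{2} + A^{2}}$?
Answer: $-25826 + 2 \sqrt{10} \approx -25820.0$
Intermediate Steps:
$I{\left(W,A \right)} = -2 + \sqrt{A^{2} + W^{2}}$ ($I{\left(W,A \right)} = -2 + \sqrt{W^{2} + A^{2}} = -2 + \sqrt{A^{2} + W^{2}}$)
$I{\left(6 \left(1 + 0\right),\left(-6 + 4\right) 1 \right)} - 25824 = \left(-2 + \sqrt{\left(\left(-6 + 4\right) 1\right)^{2} + \left(6 \left(1 + 0\right)\right)^{2}}\right) - 25824 = \left(-2 + \sqrt{\left(\left(-2\right) 1\right)^{2} + \left(6 \cdot 1\right)^{2}}\right) - 25824 = \left(-2 + \sqrt{\left(-2\right)^{2} + 6^{2}}\right) - 25824 = \left(-2 + \sqrt{4 + 36}\right) - 25824 = \left(-2 + \sqrt{40}\right) - 25824 = \left(-2 + 2 \sqrt{10}\right) - 25824 = -25826 + 2 \sqrt{10}$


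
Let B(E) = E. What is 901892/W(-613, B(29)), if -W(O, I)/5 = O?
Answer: 901892/3065 ≈ 294.25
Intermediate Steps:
W(O, I) = -5*O
901892/W(-613, B(29)) = 901892/((-5*(-613))) = 901892/3065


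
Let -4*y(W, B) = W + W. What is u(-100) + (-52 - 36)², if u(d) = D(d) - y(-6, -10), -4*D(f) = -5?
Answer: 30969/4 ≈ 7742.3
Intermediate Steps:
y(W, B) = -W/2 (y(W, B) = -(W + W)/4 = -W/2)
D(f) = 5/4 (D(f) = -¼*(-5) = 5/4)
u(d) = -7/4 (u(d) = 5/4 - (-1)*(-6)/2 = 5/4 - 1*3 = 5/4 - 3 = -7/4)
u(-100) + (-52 - 36)² = -7/4 + (-52 - 36)² = -7/4 + (-88)² = -7/4 + 7744 = 30969/4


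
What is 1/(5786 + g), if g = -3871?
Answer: 1/1915 ≈ 0.00052219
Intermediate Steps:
1/(5786 + g) = 1/(5786 - 3871) = 1/1915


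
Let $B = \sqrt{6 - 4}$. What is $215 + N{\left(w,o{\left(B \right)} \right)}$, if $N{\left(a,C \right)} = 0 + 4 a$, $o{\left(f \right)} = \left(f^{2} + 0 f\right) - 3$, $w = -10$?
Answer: $175$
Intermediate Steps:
$B = \sqrt{2} \approx 1.4142$
$o{\left(f \right)} = -3 + f^{2}$ ($o{\left(f \right)} = \left(f^{2} + 0\right) - 3 = f^{2} - 3 = -3 + f^{2}$)
$N{\left(a,C \right)} = 4 a$
$215 + N{\left(w,o{\left(B \right)} \right)} = 215 + 4 \left(-10\right) = 215 - 40 = 175$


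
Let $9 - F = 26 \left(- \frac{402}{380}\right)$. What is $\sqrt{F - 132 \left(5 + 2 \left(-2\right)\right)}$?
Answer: $\frac{36 i \sqrt{665}}{95} \approx 9.7721 i$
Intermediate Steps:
$F = \frac{3468}{95}$ ($F = 9 - 26 \left(- \frac{402}{380}\right) = 9 - 26 \left(\left(-402\right) \frac{1}{380}\right) = 9 - 26 \left(- \frac{201}{190}\right) = 9 - - \frac{2613}{95} = 9 + \frac{2613}{95} = \frac{3468}{95} \approx 36.505$)
$\sqrt{F - 132 \left(5 + 2 \left(-2\right)\right)} = \sqrt{\frac{3468}{95} - 132 \left(5 + 2 \left(-2\right)\right)} = \sqrt{\frac{3468}{95} - 132 \left(5 - 4\right)} = \sqrt{\frac{3468}{95} - 132} = \sqrt{- \frac{9072}{95}} = \frac{36 i \sqrt{665}}{95}$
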